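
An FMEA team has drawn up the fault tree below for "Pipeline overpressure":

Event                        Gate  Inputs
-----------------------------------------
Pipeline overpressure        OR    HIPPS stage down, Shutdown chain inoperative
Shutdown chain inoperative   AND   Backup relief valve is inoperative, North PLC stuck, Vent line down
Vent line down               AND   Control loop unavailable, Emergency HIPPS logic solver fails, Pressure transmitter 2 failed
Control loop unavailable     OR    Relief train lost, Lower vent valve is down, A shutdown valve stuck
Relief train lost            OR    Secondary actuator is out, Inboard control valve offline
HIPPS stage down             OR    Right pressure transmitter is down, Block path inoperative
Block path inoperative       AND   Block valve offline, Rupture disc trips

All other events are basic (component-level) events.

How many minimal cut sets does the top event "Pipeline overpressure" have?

Block path inoperative [AND]: one cut set from each child combined → 1 × 1 = 1 cut set(s).
HIPPS stage down [OR]: union of children's cut sets → 2 cut set(s).
Relief train lost [OR]: union of children's cut sets → 2 cut set(s).
Control loop unavailable [OR]: union of children's cut sets → 4 cut set(s).
Vent line down [AND]: one cut set from each child combined → 4 × 1 × 1 = 4 cut set(s).
Shutdown chain inoperative [AND]: one cut set from each child combined → 1 × 1 × 4 = 4 cut set(s).
Pipeline overpressure [OR]: union of children's cut sets → 6 cut set(s).
Minimal cut sets: {Right pressure transmitter is down}; {Block valve offline, Rupture disc trips}; {Backup relief valve is inoperative, Emergency HIPPS logic solver fails, North PLC stuck, Pressure transmitter 2 failed, Secondary actuator is out}; {Backup relief valve is inoperative, Emergency HIPPS logic solver fails, Inboard control valve offline, North PLC stuck, Pressure transmitter 2 failed}; {Backup relief valve is inoperative, Emergency HIPPS logic solver fails, Lower vent valve is down, North PLC stuck, Pressure transmitter 2 failed}; {A shutdown valve stuck, Backup relief valve is inoperative, Emergency HIPPS logic solver fails, North PLC stuck, Pressure transmitter 2 failed}.

6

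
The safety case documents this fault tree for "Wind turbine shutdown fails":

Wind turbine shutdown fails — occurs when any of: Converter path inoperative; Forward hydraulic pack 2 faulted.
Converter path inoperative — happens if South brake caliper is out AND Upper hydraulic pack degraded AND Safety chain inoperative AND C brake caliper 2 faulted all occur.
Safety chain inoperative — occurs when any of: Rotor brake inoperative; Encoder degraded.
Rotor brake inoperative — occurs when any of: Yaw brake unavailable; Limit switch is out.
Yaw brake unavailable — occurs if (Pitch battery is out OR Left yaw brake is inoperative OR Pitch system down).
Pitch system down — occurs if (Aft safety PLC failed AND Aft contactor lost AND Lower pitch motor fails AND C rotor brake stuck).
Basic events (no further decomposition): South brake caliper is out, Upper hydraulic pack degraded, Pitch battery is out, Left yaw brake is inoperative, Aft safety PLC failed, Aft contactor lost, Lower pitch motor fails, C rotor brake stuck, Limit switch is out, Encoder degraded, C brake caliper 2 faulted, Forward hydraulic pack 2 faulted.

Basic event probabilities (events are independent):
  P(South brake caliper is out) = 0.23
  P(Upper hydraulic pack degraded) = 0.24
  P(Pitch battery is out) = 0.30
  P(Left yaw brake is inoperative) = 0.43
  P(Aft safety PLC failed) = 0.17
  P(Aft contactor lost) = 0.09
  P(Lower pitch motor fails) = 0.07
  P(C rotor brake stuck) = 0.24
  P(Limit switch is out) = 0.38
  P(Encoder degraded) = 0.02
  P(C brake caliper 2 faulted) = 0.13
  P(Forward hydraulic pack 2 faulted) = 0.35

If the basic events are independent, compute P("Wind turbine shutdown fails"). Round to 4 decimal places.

0.3535

P(Pitch system down) [AND] = 0.17 × 0.09 × 0.07 × 0.24 = 0.000257
P(Yaw brake unavailable) [OR] = 1 − (1−0.30) × (1−0.43) × (1−0.000257) = 0.601103
P(Rotor brake inoperative) [OR] = 1 − (1−0.601103) × (1−0.38) = 0.752684
P(Safety chain inoperative) [OR] = 1 − (1−0.752684) × (1−0.02) = 0.757630
P(Converter path inoperative) [AND] = 0.23 × 0.24 × 0.757630 × 0.13 = 0.005437
P(Wind turbine shutdown fails) [OR] = 1 − (1−0.005437) × (1−0.35) = 0.353534
Rounded to 4 decimal places: P(Wind turbine shutdown fails) ≈ 0.3535.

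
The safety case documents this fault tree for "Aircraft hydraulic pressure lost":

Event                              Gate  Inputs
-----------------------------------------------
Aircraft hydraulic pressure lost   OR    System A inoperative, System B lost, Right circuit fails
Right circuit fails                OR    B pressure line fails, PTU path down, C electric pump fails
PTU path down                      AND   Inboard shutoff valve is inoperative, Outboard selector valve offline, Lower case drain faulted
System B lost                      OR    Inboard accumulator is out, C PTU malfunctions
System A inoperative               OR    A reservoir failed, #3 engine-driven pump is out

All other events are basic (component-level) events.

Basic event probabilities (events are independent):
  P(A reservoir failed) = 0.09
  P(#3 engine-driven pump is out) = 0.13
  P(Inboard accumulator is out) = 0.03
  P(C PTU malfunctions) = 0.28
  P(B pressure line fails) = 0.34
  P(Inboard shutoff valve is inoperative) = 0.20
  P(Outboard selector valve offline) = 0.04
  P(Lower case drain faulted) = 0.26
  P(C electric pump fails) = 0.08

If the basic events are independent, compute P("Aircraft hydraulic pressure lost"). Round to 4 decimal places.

P(System A inoperative) [OR] = 1 − (1−0.09) × (1−0.13) = 0.208300
P(System B lost) [OR] = 1 − (1−0.03) × (1−0.28) = 0.301600
P(PTU path down) [AND] = 0.20 × 0.04 × 0.26 = 0.002080
P(Right circuit fails) [OR] = 1 − (1−0.34) × (1−0.002080) × (1−0.08) = 0.394063
P(Aircraft hydraulic pressure lost) [OR] = 1 − (1−0.208300) × (1−0.301600) × (1−0.394063) = 0.664963
Rounded to 4 decimal places: P(Aircraft hydraulic pressure lost) ≈ 0.6650.

0.6650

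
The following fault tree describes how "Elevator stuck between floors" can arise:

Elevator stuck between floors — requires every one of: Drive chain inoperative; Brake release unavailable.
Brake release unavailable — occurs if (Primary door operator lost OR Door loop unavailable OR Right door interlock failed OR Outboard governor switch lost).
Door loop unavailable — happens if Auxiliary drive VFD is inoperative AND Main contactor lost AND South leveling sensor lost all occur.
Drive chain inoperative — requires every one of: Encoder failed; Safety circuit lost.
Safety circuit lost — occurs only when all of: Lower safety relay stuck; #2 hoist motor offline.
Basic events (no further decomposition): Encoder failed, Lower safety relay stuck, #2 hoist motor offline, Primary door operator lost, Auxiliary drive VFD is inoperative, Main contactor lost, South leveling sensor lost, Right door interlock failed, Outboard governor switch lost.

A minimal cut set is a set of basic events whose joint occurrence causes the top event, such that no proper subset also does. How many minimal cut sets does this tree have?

Safety circuit lost [AND]: one cut set from each child combined → 1 × 1 = 1 cut set(s).
Drive chain inoperative [AND]: one cut set from each child combined → 1 × 1 = 1 cut set(s).
Door loop unavailable [AND]: one cut set from each child combined → 1 × 1 × 1 = 1 cut set(s).
Brake release unavailable [OR]: union of children's cut sets → 4 cut set(s).
Elevator stuck between floors [AND]: one cut set from each child combined → 1 × 4 = 4 cut set(s).
Minimal cut sets: {#2 hoist motor offline, Encoder failed, Lower safety relay stuck, Primary door operator lost}; {#2 hoist motor offline, Auxiliary drive VFD is inoperative, Encoder failed, Lower safety relay stuck, Main contactor lost, South leveling sensor lost}; {#2 hoist motor offline, Encoder failed, Lower safety relay stuck, Right door interlock failed}; {#2 hoist motor offline, Encoder failed, Lower safety relay stuck, Outboard governor switch lost}.

4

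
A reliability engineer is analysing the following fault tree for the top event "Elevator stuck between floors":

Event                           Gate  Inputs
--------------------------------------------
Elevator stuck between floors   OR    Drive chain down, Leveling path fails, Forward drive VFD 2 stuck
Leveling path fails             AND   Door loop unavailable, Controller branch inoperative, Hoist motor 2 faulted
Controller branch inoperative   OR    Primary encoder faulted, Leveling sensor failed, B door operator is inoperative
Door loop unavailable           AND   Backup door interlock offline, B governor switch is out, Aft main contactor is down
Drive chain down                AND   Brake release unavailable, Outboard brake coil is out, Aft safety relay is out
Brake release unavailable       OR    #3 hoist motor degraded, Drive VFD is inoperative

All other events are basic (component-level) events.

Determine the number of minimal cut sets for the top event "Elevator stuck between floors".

6

Brake release unavailable [OR]: union of children's cut sets → 2 cut set(s).
Drive chain down [AND]: one cut set from each child combined → 2 × 1 × 1 = 2 cut set(s).
Door loop unavailable [AND]: one cut set from each child combined → 1 × 1 × 1 = 1 cut set(s).
Controller branch inoperative [OR]: union of children's cut sets → 3 cut set(s).
Leveling path fails [AND]: one cut set from each child combined → 1 × 3 × 1 = 3 cut set(s).
Elevator stuck between floors [OR]: union of children's cut sets → 6 cut set(s).
Minimal cut sets: {#3 hoist motor degraded, Aft safety relay is out, Outboard brake coil is out}; {Aft safety relay is out, Drive VFD is inoperative, Outboard brake coil is out}; {Aft main contactor is down, B governor switch is out, Backup door interlock offline, Hoist motor 2 faulted, Primary encoder faulted}; {Aft main contactor is down, B governor switch is out, Backup door interlock offline, Hoist motor 2 faulted, Leveling sensor failed}; {Aft main contactor is down, B door operator is inoperative, B governor switch is out, Backup door interlock offline, Hoist motor 2 faulted}; {Forward drive VFD 2 stuck}.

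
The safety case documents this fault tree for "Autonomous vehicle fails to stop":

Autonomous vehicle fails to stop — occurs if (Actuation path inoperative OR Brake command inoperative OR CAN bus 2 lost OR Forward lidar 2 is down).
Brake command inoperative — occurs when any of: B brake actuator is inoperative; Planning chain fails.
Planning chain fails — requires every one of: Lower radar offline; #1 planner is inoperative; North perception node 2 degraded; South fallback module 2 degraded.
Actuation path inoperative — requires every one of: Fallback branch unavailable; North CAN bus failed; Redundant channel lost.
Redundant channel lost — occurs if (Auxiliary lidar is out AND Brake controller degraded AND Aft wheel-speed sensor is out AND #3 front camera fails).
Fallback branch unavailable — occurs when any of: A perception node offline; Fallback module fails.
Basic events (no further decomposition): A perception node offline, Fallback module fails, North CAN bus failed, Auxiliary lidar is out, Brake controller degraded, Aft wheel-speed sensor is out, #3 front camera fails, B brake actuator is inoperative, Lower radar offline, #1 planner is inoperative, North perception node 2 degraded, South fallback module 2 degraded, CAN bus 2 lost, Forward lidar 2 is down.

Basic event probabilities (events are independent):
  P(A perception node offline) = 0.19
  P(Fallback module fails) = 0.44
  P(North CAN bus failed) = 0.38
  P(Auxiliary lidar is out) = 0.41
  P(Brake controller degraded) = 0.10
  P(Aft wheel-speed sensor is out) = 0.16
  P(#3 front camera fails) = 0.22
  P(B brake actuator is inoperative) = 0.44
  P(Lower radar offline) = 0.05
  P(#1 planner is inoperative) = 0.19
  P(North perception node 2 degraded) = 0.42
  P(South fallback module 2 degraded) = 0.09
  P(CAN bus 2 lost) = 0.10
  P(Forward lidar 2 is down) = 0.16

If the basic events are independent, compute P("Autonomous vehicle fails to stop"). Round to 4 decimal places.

0.5769

P(Fallback branch unavailable) [OR] = 1 − (1−0.19) × (1−0.44) = 0.546400
P(Redundant channel lost) [AND] = 0.41 × 0.10 × 0.16 × 0.22 = 0.001443
P(Actuation path inoperative) [AND] = 0.546400 × 0.38 × 0.001443 = 0.000300
P(Planning chain fails) [AND] = 0.05 × 0.19 × 0.42 × 0.09 = 0.000359
P(Brake command inoperative) [OR] = 1 − (1−0.44) × (1−0.000359) = 0.440201
P(Autonomous vehicle fails to stop) [OR] = 1 − (1−0.000300) × (1−0.440201) × (1−0.10) × (1−0.16) = 0.576919
Rounded to 4 decimal places: P(Autonomous vehicle fails to stop) ≈ 0.5769.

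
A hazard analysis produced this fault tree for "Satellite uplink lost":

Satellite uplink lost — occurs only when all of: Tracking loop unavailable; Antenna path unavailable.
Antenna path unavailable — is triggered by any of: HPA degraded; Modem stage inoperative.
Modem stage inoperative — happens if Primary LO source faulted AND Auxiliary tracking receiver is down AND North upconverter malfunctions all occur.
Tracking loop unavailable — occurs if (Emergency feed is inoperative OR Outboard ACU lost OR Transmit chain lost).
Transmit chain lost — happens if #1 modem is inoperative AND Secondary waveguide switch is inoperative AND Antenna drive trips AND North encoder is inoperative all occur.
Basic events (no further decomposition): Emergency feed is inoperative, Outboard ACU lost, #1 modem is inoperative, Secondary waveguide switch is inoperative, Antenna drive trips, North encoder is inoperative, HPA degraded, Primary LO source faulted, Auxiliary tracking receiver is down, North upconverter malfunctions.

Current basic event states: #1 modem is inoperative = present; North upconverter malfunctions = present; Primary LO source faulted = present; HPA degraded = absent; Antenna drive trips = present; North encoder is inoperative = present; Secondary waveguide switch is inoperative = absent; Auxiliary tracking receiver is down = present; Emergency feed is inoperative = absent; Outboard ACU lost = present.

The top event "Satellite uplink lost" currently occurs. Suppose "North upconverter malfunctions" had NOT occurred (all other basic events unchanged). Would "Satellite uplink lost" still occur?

Counterfactual: set "North upconverter malfunctions" to not occurred.
Transmit chain lost [AND]: #1 modem is inoperative=occurs, Secondary waveguide switch is inoperative=not, Antenna drive trips=occurs, North encoder is inoperative=occurs → not all inputs occur → does not occur.
Tracking loop unavailable [OR]: Emergency feed is inoperative=not, Outboard ACU lost=occurs, Transmit chain lost=not → at least one input occurs → occurs.
Modem stage inoperative [AND]: Primary LO source faulted=occurs, Auxiliary tracking receiver is down=occurs, North upconverter malfunctions=not → not all inputs occur → does not occur.
Antenna path unavailable [OR]: HPA degraded=not, Modem stage inoperative=not → no input occurs → does not occur.
Satellite uplink lost [AND]: Tracking loop unavailable=occurs, Antenna path unavailable=not → not all inputs occur → does not occur.

No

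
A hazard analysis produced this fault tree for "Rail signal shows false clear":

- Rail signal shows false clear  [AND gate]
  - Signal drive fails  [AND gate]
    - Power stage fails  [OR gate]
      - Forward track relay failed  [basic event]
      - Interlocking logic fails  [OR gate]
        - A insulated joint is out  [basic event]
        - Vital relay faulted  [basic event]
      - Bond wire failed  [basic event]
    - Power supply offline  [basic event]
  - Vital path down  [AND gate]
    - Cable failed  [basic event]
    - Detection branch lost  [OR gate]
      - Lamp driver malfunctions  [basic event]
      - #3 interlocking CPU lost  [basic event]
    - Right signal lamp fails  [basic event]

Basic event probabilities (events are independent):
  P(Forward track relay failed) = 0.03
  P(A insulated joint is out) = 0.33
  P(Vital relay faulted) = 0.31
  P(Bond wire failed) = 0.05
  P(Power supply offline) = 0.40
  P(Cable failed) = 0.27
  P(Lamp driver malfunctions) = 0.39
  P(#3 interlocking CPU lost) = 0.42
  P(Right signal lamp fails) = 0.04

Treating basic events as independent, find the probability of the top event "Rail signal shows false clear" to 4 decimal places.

P(Interlocking logic fails) [OR] = 1 − (1−0.33) × (1−0.31) = 0.537700
P(Power stage fails) [OR] = 1 − (1−0.03) × (1−0.537700) × (1−0.05) = 0.573991
P(Signal drive fails) [AND] = 0.573991 × 0.40 = 0.229596
P(Detection branch lost) [OR] = 1 − (1−0.39) × (1−0.42) = 0.646200
P(Vital path down) [AND] = 0.27 × 0.646200 × 0.04 = 0.006979
P(Rail signal shows false clear) [AND] = 0.229596 × 0.006979 = 0.001602
Rounded to 4 decimal places: P(Rail signal shows false clear) ≈ 0.0016.

0.0016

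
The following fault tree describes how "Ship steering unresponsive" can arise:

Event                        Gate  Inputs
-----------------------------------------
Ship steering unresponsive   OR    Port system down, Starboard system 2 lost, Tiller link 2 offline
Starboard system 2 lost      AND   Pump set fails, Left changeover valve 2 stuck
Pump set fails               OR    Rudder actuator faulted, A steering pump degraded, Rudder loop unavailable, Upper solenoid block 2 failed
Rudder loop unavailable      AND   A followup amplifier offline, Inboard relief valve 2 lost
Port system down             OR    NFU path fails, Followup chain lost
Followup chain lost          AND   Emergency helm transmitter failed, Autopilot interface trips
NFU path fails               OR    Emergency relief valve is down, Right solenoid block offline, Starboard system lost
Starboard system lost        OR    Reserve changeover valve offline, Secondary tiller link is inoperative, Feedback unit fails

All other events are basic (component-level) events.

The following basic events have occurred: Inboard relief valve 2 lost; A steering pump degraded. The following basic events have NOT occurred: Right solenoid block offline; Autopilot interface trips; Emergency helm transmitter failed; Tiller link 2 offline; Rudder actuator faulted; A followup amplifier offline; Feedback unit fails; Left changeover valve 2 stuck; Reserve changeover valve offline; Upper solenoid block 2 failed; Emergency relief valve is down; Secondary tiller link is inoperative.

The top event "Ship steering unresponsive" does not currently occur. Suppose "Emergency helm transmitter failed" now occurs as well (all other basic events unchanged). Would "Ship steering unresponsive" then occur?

Counterfactual: set "Emergency helm transmitter failed" to occurred.
Starboard system lost [OR]: Reserve changeover valve offline=not, Secondary tiller link is inoperative=not, Feedback unit fails=not → no input occurs → does not occur.
NFU path fails [OR]: Emergency relief valve is down=not, Right solenoid block offline=not, Starboard system lost=not → no input occurs → does not occur.
Followup chain lost [AND]: Emergency helm transmitter failed=occurs, Autopilot interface trips=not → not all inputs occur → does not occur.
Port system down [OR]: NFU path fails=not, Followup chain lost=not → no input occurs → does not occur.
Rudder loop unavailable [AND]: A followup amplifier offline=not, Inboard relief valve 2 lost=occurs → not all inputs occur → does not occur.
Pump set fails [OR]: Rudder actuator faulted=not, A steering pump degraded=occurs, Rudder loop unavailable=not, Upper solenoid block 2 failed=not → at least one input occurs → occurs.
Starboard system 2 lost [AND]: Pump set fails=occurs, Left changeover valve 2 stuck=not → not all inputs occur → does not occur.
Ship steering unresponsive [OR]: Port system down=not, Starboard system 2 lost=not, Tiller link 2 offline=not → no input occurs → does not occur.

No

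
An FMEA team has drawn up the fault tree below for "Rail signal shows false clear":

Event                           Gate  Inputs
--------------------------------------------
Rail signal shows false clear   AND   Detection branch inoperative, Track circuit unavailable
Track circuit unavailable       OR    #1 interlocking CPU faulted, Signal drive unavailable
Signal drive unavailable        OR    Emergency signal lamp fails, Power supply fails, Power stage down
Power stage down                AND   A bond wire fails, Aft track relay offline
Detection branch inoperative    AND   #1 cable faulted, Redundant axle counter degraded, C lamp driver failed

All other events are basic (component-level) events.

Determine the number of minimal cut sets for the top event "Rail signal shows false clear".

Detection branch inoperative [AND]: one cut set from each child combined → 1 × 1 × 1 = 1 cut set(s).
Power stage down [AND]: one cut set from each child combined → 1 × 1 = 1 cut set(s).
Signal drive unavailable [OR]: union of children's cut sets → 3 cut set(s).
Track circuit unavailable [OR]: union of children's cut sets → 4 cut set(s).
Rail signal shows false clear [AND]: one cut set from each child combined → 1 × 4 = 4 cut set(s).
Minimal cut sets: {#1 cable faulted, #1 interlocking CPU faulted, C lamp driver failed, Redundant axle counter degraded}; {#1 cable faulted, C lamp driver failed, Emergency signal lamp fails, Redundant axle counter degraded}; {#1 cable faulted, C lamp driver failed, Power supply fails, Redundant axle counter degraded}; {#1 cable faulted, A bond wire fails, Aft track relay offline, C lamp driver failed, Redundant axle counter degraded}.

4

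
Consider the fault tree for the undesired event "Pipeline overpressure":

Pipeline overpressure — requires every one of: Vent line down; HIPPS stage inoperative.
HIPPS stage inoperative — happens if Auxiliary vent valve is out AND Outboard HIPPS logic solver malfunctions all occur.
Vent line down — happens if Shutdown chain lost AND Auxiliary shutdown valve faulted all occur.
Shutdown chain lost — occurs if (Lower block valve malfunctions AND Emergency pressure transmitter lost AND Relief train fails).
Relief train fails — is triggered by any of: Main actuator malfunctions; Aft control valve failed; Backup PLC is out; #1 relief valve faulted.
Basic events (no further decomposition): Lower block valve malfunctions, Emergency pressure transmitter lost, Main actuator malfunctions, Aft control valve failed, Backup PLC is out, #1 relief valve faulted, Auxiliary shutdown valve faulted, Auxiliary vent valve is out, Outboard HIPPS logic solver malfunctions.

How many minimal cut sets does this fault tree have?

Relief train fails [OR]: union of children's cut sets → 4 cut set(s).
Shutdown chain lost [AND]: one cut set from each child combined → 1 × 1 × 4 = 4 cut set(s).
Vent line down [AND]: one cut set from each child combined → 4 × 1 = 4 cut set(s).
HIPPS stage inoperative [AND]: one cut set from each child combined → 1 × 1 = 1 cut set(s).
Pipeline overpressure [AND]: one cut set from each child combined → 4 × 1 = 4 cut set(s).
Minimal cut sets: {Auxiliary shutdown valve faulted, Auxiliary vent valve is out, Emergency pressure transmitter lost, Lower block valve malfunctions, Main actuator malfunctions, Outboard HIPPS logic solver malfunctions}; {Aft control valve failed, Auxiliary shutdown valve faulted, Auxiliary vent valve is out, Emergency pressure transmitter lost, Lower block valve malfunctions, Outboard HIPPS logic solver malfunctions}; {Auxiliary shutdown valve faulted, Auxiliary vent valve is out, Backup PLC is out, Emergency pressure transmitter lost, Lower block valve malfunctions, Outboard HIPPS logic solver malfunctions}; {#1 relief valve faulted, Auxiliary shutdown valve faulted, Auxiliary vent valve is out, Emergency pressure transmitter lost, Lower block valve malfunctions, Outboard HIPPS logic solver malfunctions}.

4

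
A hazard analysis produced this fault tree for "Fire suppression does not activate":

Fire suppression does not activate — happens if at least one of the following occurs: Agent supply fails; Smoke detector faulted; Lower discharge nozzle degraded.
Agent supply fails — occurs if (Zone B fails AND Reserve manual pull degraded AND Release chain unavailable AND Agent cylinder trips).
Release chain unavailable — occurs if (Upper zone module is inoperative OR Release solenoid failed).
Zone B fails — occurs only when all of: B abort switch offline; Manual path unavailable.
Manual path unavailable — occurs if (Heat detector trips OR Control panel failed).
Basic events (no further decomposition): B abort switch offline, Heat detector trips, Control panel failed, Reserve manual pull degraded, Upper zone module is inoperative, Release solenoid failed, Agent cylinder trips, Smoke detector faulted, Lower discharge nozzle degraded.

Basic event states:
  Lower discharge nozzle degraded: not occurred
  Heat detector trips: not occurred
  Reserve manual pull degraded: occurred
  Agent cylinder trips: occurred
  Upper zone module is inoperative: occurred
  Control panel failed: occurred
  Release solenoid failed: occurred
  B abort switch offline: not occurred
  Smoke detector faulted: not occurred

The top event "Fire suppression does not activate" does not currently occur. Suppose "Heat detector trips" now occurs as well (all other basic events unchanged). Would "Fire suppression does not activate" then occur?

No

Counterfactual: set "Heat detector trips" to occurred.
Manual path unavailable [OR]: Heat detector trips=occurs, Control panel failed=occurs → at least one input occurs → occurs.
Zone B fails [AND]: B abort switch offline=not, Manual path unavailable=occurs → not all inputs occur → does not occur.
Release chain unavailable [OR]: Upper zone module is inoperative=occurs, Release solenoid failed=occurs → at least one input occurs → occurs.
Agent supply fails [AND]: Zone B fails=not, Reserve manual pull degraded=occurs, Release chain unavailable=occurs, Agent cylinder trips=occurs → not all inputs occur → does not occur.
Fire suppression does not activate [OR]: Agent supply fails=not, Smoke detector faulted=not, Lower discharge nozzle degraded=not → no input occurs → does not occur.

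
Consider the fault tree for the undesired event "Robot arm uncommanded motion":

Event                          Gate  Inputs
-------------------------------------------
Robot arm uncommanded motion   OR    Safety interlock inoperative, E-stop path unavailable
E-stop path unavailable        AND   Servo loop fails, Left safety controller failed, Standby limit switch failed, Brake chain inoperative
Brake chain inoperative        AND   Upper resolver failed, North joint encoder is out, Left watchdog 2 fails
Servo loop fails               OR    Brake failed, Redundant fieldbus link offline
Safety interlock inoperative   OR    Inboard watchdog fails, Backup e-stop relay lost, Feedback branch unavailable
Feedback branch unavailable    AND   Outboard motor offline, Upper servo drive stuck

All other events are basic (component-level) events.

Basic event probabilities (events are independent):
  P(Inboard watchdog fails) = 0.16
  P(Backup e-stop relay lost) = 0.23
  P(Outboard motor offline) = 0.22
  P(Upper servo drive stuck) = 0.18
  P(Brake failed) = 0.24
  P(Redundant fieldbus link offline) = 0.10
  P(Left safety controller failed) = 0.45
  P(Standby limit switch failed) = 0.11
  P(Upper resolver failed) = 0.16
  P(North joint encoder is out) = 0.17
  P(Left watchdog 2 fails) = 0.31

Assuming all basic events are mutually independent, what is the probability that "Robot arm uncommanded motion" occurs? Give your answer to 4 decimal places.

0.3789

P(Feedback branch unavailable) [AND] = 0.22 × 0.18 = 0.039600
P(Safety interlock inoperative) [OR] = 1 − (1−0.16) × (1−0.23) × (1−0.039600) = 0.378813
P(Servo loop fails) [OR] = 1 − (1−0.24) × (1−0.10) = 0.316000
P(Brake chain inoperative) [AND] = 0.16 × 0.17 × 0.31 = 0.008432
P(E-stop path unavailable) [AND] = 0.316000 × 0.45 × 0.11 × 0.008432 = 0.000132
P(Robot arm uncommanded motion) [OR] = 1 − (1−0.378813) × (1−0.000132) = 0.378895
Rounded to 4 decimal places: P(Robot arm uncommanded motion) ≈ 0.3789.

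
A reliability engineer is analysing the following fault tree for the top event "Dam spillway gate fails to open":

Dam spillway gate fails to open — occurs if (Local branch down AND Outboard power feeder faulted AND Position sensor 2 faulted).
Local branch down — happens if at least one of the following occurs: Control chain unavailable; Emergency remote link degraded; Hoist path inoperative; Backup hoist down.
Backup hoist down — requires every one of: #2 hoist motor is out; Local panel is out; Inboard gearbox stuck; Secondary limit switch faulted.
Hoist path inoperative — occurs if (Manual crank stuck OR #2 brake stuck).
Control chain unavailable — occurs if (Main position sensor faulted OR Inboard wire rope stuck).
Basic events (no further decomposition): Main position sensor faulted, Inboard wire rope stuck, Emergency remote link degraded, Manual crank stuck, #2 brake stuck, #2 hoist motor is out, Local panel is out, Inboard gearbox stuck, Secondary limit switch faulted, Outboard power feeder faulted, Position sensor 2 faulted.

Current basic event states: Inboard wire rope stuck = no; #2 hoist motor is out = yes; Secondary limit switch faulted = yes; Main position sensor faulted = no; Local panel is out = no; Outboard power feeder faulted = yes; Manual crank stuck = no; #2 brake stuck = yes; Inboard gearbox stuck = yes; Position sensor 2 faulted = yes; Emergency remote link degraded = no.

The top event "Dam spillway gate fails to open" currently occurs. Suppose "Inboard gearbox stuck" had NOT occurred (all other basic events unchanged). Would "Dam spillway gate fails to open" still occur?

Counterfactual: set "Inboard gearbox stuck" to not occurred.
Control chain unavailable [OR]: Main position sensor faulted=not, Inboard wire rope stuck=not → no input occurs → does not occur.
Hoist path inoperative [OR]: Manual crank stuck=not, #2 brake stuck=occurs → at least one input occurs → occurs.
Backup hoist down [AND]: #2 hoist motor is out=occurs, Local panel is out=not, Inboard gearbox stuck=not, Secondary limit switch faulted=occurs → not all inputs occur → does not occur.
Local branch down [OR]: Control chain unavailable=not, Emergency remote link degraded=not, Hoist path inoperative=occurs, Backup hoist down=not → at least one input occurs → occurs.
Dam spillway gate fails to open [AND]: Local branch down=occurs, Outboard power feeder faulted=occurs, Position sensor 2 faulted=occurs → all inputs occur → occurs.

Yes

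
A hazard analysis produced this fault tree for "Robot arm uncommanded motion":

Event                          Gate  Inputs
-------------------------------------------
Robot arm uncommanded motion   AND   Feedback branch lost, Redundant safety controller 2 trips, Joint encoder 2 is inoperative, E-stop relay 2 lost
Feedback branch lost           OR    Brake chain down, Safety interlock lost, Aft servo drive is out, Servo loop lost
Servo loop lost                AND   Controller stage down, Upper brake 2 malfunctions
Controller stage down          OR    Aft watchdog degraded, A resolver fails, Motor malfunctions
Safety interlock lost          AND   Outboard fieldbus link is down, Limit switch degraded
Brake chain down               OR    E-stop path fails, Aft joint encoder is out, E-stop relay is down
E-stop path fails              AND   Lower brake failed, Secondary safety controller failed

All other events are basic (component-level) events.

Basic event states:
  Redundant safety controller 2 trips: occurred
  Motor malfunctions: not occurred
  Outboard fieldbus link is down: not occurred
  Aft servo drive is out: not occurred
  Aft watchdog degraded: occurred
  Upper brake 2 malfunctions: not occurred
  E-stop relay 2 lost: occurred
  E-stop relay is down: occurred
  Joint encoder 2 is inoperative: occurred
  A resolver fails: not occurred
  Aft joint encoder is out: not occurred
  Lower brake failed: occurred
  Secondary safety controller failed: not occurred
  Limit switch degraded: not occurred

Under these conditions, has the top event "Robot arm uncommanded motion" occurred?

Yes

E-stop path fails [AND]: Lower brake failed=occurs, Secondary safety controller failed=not → not all inputs occur → does not occur.
Brake chain down [OR]: E-stop path fails=not, Aft joint encoder is out=not, E-stop relay is down=occurs → at least one input occurs → occurs.
Safety interlock lost [AND]: Outboard fieldbus link is down=not, Limit switch degraded=not → not all inputs occur → does not occur.
Controller stage down [OR]: Aft watchdog degraded=occurs, A resolver fails=not, Motor malfunctions=not → at least one input occurs → occurs.
Servo loop lost [AND]: Controller stage down=occurs, Upper brake 2 malfunctions=not → not all inputs occur → does not occur.
Feedback branch lost [OR]: Brake chain down=occurs, Safety interlock lost=not, Aft servo drive is out=not, Servo loop lost=not → at least one input occurs → occurs.
Robot arm uncommanded motion [AND]: Feedback branch lost=occurs, Redundant safety controller 2 trips=occurs, Joint encoder 2 is inoperative=occurs, E-stop relay 2 lost=occurs → all inputs occur → occurs.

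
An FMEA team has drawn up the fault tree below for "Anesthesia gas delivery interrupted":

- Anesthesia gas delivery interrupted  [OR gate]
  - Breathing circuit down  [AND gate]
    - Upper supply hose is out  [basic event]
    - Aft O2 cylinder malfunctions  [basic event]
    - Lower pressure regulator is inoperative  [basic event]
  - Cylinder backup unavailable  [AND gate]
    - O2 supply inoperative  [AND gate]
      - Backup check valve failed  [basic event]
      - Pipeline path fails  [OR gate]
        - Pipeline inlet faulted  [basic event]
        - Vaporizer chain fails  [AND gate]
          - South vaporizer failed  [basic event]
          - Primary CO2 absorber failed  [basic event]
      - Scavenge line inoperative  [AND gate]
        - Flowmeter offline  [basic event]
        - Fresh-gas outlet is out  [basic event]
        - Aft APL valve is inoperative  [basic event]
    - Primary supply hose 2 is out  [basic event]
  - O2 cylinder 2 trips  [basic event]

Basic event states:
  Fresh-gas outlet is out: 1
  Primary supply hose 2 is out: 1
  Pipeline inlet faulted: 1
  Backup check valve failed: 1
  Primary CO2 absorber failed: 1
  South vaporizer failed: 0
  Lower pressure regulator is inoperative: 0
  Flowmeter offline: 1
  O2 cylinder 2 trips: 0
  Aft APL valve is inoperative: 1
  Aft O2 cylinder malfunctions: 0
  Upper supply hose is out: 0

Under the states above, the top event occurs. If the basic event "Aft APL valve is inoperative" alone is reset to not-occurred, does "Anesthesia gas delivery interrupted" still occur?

No

Counterfactual: set "Aft APL valve is inoperative" to not occurred.
Breathing circuit down [AND]: Upper supply hose is out=not, Aft O2 cylinder malfunctions=not, Lower pressure regulator is inoperative=not → not all inputs occur → does not occur.
Vaporizer chain fails [AND]: South vaporizer failed=not, Primary CO2 absorber failed=occurs → not all inputs occur → does not occur.
Pipeline path fails [OR]: Pipeline inlet faulted=occurs, Vaporizer chain fails=not → at least one input occurs → occurs.
Scavenge line inoperative [AND]: Flowmeter offline=occurs, Fresh-gas outlet is out=occurs, Aft APL valve is inoperative=not → not all inputs occur → does not occur.
O2 supply inoperative [AND]: Backup check valve failed=occurs, Pipeline path fails=occurs, Scavenge line inoperative=not → not all inputs occur → does not occur.
Cylinder backup unavailable [AND]: O2 supply inoperative=not, Primary supply hose 2 is out=occurs → not all inputs occur → does not occur.
Anesthesia gas delivery interrupted [OR]: Breathing circuit down=not, Cylinder backup unavailable=not, O2 cylinder 2 trips=not → no input occurs → does not occur.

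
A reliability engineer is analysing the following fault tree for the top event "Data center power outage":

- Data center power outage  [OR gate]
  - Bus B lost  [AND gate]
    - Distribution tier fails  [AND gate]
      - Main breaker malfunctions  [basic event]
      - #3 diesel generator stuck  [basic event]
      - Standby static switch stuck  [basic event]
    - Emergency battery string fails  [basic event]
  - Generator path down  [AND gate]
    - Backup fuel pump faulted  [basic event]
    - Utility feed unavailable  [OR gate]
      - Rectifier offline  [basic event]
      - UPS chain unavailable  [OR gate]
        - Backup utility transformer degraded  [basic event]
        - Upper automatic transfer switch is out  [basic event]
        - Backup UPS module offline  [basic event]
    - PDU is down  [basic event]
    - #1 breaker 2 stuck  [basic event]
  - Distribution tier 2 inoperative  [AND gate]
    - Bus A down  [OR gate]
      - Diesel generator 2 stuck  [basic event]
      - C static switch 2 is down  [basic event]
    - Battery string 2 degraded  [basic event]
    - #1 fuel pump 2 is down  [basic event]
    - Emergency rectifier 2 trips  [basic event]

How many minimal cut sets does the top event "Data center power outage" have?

7

Distribution tier fails [AND]: one cut set from each child combined → 1 × 1 × 1 = 1 cut set(s).
Bus B lost [AND]: one cut set from each child combined → 1 × 1 = 1 cut set(s).
UPS chain unavailable [OR]: union of children's cut sets → 3 cut set(s).
Utility feed unavailable [OR]: union of children's cut sets → 4 cut set(s).
Generator path down [AND]: one cut set from each child combined → 1 × 4 × 1 × 1 = 4 cut set(s).
Bus A down [OR]: union of children's cut sets → 2 cut set(s).
Distribution tier 2 inoperative [AND]: one cut set from each child combined → 2 × 1 × 1 × 1 = 2 cut set(s).
Data center power outage [OR]: union of children's cut sets → 7 cut set(s).
Minimal cut sets: {#3 diesel generator stuck, Emergency battery string fails, Main breaker malfunctions, Standby static switch stuck}; {#1 breaker 2 stuck, Backup fuel pump faulted, PDU is down, Rectifier offline}; {#1 breaker 2 stuck, Backup fuel pump faulted, Backup utility transformer degraded, PDU is down}; {#1 breaker 2 stuck, Backup fuel pump faulted, PDU is down, Upper automatic transfer switch is out}; {#1 breaker 2 stuck, Backup UPS module offline, Backup fuel pump faulted, PDU is down}; {#1 fuel pump 2 is down, Battery string 2 degraded, Diesel generator 2 stuck, Emergency rectifier 2 trips}; {#1 fuel pump 2 is down, Battery string 2 degraded, C static switch 2 is down, Emergency rectifier 2 trips}.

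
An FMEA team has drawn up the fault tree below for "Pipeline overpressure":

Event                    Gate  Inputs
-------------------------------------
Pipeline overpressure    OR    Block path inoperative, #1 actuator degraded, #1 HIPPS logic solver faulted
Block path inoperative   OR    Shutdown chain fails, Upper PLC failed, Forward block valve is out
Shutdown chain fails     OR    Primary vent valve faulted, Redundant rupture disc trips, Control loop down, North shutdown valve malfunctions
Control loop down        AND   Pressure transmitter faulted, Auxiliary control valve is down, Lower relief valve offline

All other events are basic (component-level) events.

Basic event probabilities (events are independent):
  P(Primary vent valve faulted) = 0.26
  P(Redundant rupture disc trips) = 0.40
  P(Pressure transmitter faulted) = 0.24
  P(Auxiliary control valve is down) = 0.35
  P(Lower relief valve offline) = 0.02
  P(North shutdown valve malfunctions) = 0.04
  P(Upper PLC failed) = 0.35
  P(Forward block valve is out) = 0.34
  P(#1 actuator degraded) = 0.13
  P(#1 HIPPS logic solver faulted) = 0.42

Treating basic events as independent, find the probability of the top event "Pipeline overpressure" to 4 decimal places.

0.9079

P(Control loop down) [AND] = 0.24 × 0.35 × 0.02 = 0.001680
P(Shutdown chain fails) [OR] = 1 − (1−0.26) × (1−0.40) × (1−0.001680) × (1−0.04) = 0.574476
P(Block path inoperative) [OR] = 1 − (1−0.574476) × (1−0.35) × (1−0.34) = 0.817450
P(Pipeline overpressure) [OR] = 1 − (1−0.817450) × (1−0.13) × (1−0.42) = 0.907885
Rounded to 4 decimal places: P(Pipeline overpressure) ≈ 0.9079.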